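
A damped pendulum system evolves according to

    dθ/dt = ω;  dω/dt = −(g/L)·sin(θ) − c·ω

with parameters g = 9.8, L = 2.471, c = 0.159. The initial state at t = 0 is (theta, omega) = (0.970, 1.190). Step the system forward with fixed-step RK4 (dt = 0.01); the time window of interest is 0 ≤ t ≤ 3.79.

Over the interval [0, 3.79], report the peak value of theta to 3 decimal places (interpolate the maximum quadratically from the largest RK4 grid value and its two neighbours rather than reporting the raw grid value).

max theta = 1.167

t=0.000: state=(0.970, 1.190)
step 1 (dt=0.01): k1=(1.190, -3.461), k2=(1.173, -3.471), k3=(1.173, -3.471), k4=(1.155, -3.481); state += dt/6·(k1+2k2+2k3+k4)
t=0.010: state=(0.982, 1.155)
t=0.020: state=(0.993, 1.120)
t=0.030: state=(1.004, 1.085)
continuing one RK4 step at a time; state shown every 20 steps (Δt=0.2):
t=0.200: state=(1.137, 0.470)
t=0.400: state=(1.157, -0.260)
t=0.600: state=(1.035, -0.950)
t=0.800: state=(0.784, -1.539)
t=1.000: state=(0.432, -1.938)
t=1.200: state=(0.028, -2.055)
t=1.400: state=(-0.368, -1.856)
t=1.600: state=(-0.697, -1.397)
t=1.800: state=(-0.917, -0.785)
t=2.000: state=(-1.008, -0.115)
t=2.200: state=(-0.964, 0.544)
t=2.400: state=(-0.795, 1.132)
t=2.600: state=(-0.521, 1.577)
t=2.800: state=(-0.179, 1.796)
t=3.000: state=(0.179, 1.738)
t=3.200: state=(0.499, 1.421)
t=3.400: state=(0.735, 0.920)
t=3.600: state=(0.861, 0.327)
t=3.790: state=(0.868, -0.252)
largest grid value and its neighbours: theta(0.320)=1.16671, theta(0.330)=1.16683, theta(0.340)=1.16658
parabola through these three points peaks at t≈0.328 with theta≈1.16683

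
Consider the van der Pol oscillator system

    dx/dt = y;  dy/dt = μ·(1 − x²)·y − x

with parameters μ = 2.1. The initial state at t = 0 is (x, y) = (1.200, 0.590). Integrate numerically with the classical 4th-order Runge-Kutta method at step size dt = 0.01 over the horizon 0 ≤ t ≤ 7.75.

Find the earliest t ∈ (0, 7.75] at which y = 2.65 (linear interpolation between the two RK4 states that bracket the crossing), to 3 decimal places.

t = 5.708

t=0.000: state=(1.200, 0.590)
step 1 (dt=0.01): k1=(0.590, -1.745), k2=(0.581, -1.749), k3=(0.581, -1.749), k4=(0.573, -1.752); state += dt/6·(k1+2k2+2k3+k4)
t=0.010: state=(1.206, 0.573)
t=0.020: state=(1.211, 0.555)
t=0.030: state=(1.217, 0.537)
continuing one RK4 step at a time; state shown every 50 steps (Δt=0.5):
t=0.500: state=(1.292, -0.156)
t=1.000: state=(1.101, -0.589)
t=1.500: state=(0.673, -1.223)
t=2.000: state=(-0.359, -3.266)
t=2.500: state=(-1.884, -1.211)
t=3.000: state=(-1.967, 0.250)
t=3.500: state=(-1.810, 0.352)
t=4.000: state=(-1.617, 0.424)
t=4.500: state=(-1.377, 0.548)
t=5.000: state=(-1.045, 0.827)
t=5.500: state=(-0.455, 1.726)
t=5.700: state=(-0.030, 2.605)
next step: t=5.710: state=(-0.003, 2.660) — y has crossed 2.65
linear interpolation between t=5.700 (2.60478) and t=5.710 (2.66021) → t≈5.708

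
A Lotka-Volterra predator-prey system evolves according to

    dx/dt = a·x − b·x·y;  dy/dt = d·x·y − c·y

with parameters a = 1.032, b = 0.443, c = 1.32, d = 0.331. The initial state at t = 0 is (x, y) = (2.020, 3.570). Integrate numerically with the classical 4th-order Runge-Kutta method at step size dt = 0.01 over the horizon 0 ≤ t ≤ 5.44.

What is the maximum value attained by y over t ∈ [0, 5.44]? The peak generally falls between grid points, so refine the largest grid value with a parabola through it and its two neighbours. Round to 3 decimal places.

t=0.000: state=(2.020, 3.570)
step 1 (dt=0.01): k1=(-1.110, -2.325), k2=(-1.097, -2.324), k3=(-1.097, -2.324), k4=(-1.083, -2.323); state += dt/6·(k1+2k2+2k3+k4)
t=0.010: state=(2.009, 3.547)
t=0.020: state=(1.998, 3.524)
t=0.030: state=(1.988, 3.500)
continuing one RK4 step at a time; state shown every 20 steps (Δt=0.2):
t=0.200: state=(1.847, 3.114)
t=0.400: state=(1.756, 2.694)
t=0.600: state=(1.729, 2.321)
t=0.800: state=(1.756, 2.000)
t=1.000: state=(1.830, 1.729)
t=1.200: state=(1.950, 1.504)
t=1.400: state=(2.116, 1.321)
t=1.600: state=(2.329, 1.175)
t=1.800: state=(2.594, 1.062)
t=2.000: state=(2.913, 0.978)
t=2.200: state=(3.293, 0.922)
t=2.400: state=(3.735, 0.894)
t=2.600: state=(4.243, 0.893)
t=2.800: state=(4.813, 0.926)
t=3.000: state=(5.435, 0.998)
t=3.200: state=(6.085, 1.122)
t=3.400: state=(6.718, 1.317)
t=3.600: state=(7.261, 1.607)
t=3.800: state=(7.608, 2.022)
t=4.000: state=(7.636, 2.577)
t=4.200: state=(7.255, 3.248)
t=4.400: state=(6.485, 3.938)
t=4.600: state=(5.478, 4.497)
t=4.800: state=(4.452, 4.795)
t=5.000: state=(3.570, 4.797)
t=5.200: state=(2.896, 4.558)
t=5.400: state=(2.416, 4.169)
t=5.440: state=(2.341, 4.081)
largest grid value and its neighbours: y(4.890)=4.83062, y(4.900)=4.83096, y(4.910)=4.83059
parabola through these three points peaks at t≈4.900 with y≈4.83096

max y = 4.831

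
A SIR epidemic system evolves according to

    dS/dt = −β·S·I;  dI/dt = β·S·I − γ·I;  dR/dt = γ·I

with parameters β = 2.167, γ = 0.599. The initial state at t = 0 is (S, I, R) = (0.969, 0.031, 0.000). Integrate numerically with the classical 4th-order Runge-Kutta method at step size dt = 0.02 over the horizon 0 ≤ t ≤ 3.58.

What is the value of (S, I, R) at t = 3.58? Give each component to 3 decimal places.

(S, I, R) = (0.155, 0.338, 0.507)

t=0.000: state=(0.969, 0.031, 0.000)
step 1 (dt=0.02): k1=(-0.065, 0.047, 0.019), k2=(-0.066, 0.047, 0.019), k3=(-0.066, 0.047, 0.019), k4=(-0.067, 0.048, 0.019); state += dt/6·(k1+2k2+2k3+k4)
t=0.020: state=(0.968, 0.032, 0.000)
t=0.040: state=(0.966, 0.033, 0.001)
t=0.060: state=(0.965, 0.034, 0.001)
continuing one RK4 step at a time; state shown every 10 steps (Δt=0.2):
t=0.200: state=(0.954, 0.042, 0.004)
t=0.400: state=(0.934, 0.056, 0.010)
t=0.600: state=(0.908, 0.074, 0.018)
t=0.800: state=(0.876, 0.096, 0.028)
t=1.000: state=(0.835, 0.124, 0.041)
t=1.200: state=(0.786, 0.156, 0.058)
t=1.400: state=(0.729, 0.192, 0.079)
t=1.600: state=(0.665, 0.231, 0.104)
t=1.800: state=(0.597, 0.269, 0.134)
t=2.000: state=(0.527, 0.305, 0.168)
t=2.200: state=(0.459, 0.335, 0.207)
t=2.400: state=(0.395, 0.357, 0.248)
t=2.600: state=(0.337, 0.371, 0.292)
t=2.800: state=(0.286, 0.377, 0.337)
t=3.000: state=(0.243, 0.375, 0.382)
t=3.200: state=(0.207, 0.366, 0.426)
t=3.400: state=(0.177, 0.353, 0.470)
t=3.580: state=(0.155, 0.338, 0.507)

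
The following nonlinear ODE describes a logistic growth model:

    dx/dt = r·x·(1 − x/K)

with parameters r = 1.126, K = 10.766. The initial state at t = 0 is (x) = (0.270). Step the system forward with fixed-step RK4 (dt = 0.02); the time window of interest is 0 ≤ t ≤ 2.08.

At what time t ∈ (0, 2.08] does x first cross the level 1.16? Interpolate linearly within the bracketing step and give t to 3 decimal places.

t=0.000: state=(0.270)
step 1 (dt=0.02): k1=(0.296), k2=(0.300), k3=(0.300), k4=(0.303); state += dt/6·(k1+2k2+2k3+k4)
t=0.020: state=(0.276)
t=0.040: state=(0.282)
t=0.060: state=(0.288)
continuing one RK4 step at a time; state shown every 5 steps (Δt=0.1):
t=0.100: state=(0.301)
t=0.200: state=(0.336)
t=0.300: state=(0.375)
t=0.400: state=(0.418)
t=0.500: state=(0.465)
t=0.600: state=(0.518)
t=0.700: state=(0.577)
t=0.800: state=(0.641)
t=0.900: state=(0.712)
t=1.000: state=(0.791)
t=1.100: state=(0.878)
t=1.200: state=(0.973)
t=1.300: state=(1.077)
t=1.360: state=(1.145)
next step: t=1.380: state=(1.168) — x has crossed 1.16
linear interpolation between t=1.360 (1.14457) and t=1.380 (1.16781) → t≈1.373

t = 1.373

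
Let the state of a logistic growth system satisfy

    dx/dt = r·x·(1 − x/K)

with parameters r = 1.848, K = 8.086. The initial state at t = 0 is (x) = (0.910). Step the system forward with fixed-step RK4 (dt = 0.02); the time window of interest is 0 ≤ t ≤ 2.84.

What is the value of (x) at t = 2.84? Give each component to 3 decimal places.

(x) = (7.764)

t=0.000: state=(0.910)
step 1 (dt=0.02): k1=(1.492), k2=(1.514), k3=(1.514), k4=(1.536); state += dt/6·(k1+2k2+2k3+k4)
t=0.020: state=(0.940)
t=0.040: state=(0.971)
t=0.060: state=(1.003)
continuing one RK4 step at a time; state shown every 5 steps (Δt=0.1):
t=0.100: state=(1.070)
t=0.200: state=(1.254)
t=0.300: state=(1.462)
t=0.400: state=(1.697)
t=0.500: state=(1.958)
t=0.600: state=(2.245)
t=0.700: state=(2.557)
t=0.800: state=(2.890)
t=0.900: state=(3.241)
t=1.000: state=(3.606)
t=1.100: state=(3.978)
t=1.200: state=(4.351)
t=1.300: state=(4.719)
t=1.400: state=(5.075)
t=1.500: state=(5.415)
t=1.600: state=(5.735)
t=1.700: state=(6.031)
t=1.800: state=(6.301)
t=1.900: state=(6.545)
t=2.000: state=(6.762)
t=2.100: state=(6.954)
t=2.200: state=(7.123)
t=2.300: state=(7.269)
t=2.400: state=(7.395)
t=2.500: state=(7.503)
t=2.600: state=(7.595)
t=2.700: state=(7.674)
t=2.800: state=(7.741)
t=2.840: state=(7.764)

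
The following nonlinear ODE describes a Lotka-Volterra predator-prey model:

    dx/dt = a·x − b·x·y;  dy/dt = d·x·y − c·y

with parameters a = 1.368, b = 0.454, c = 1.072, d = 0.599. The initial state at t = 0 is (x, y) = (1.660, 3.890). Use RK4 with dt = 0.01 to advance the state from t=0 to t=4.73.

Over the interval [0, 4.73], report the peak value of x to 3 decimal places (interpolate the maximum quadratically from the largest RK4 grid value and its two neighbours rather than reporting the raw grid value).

max x = 2.404

t=0.000: state=(1.660, 3.890)
step 1 (dt=0.01): k1=(-0.661, -0.302), k2=(-0.658, -0.310), k3=(-0.658, -0.310), k4=(-0.656, -0.317); state += dt/6·(k1+2k2+2k3+k4)
t=0.010: state=(1.653, 3.887)
t=0.020: state=(1.647, 3.884)
t=0.030: state=(1.640, 3.880)
continuing one RK4 step at a time; state shown every 20 steps (Δt=0.2):
t=0.200: state=(1.539, 3.801)
t=0.400: state=(1.441, 3.666)
t=0.600: state=(1.368, 3.500)
t=0.800: state=(1.319, 3.317)
t=1.000: state=(1.294, 3.130)
t=1.200: state=(1.292, 2.949)
t=1.400: state=(1.309, 2.780)
t=1.600: state=(1.347, 2.630)
t=1.800: state=(1.403, 2.502)
t=2.000: state=(1.476, 2.399)
t=2.200: state=(1.567, 2.323)
t=2.400: state=(1.672, 2.276)
t=2.600: state=(1.790, 2.259)
t=2.800: state=(1.916, 2.276)
t=3.000: state=(2.044, 2.329)
t=3.200: state=(2.167, 2.419)
t=3.400: state=(2.274, 2.548)
t=3.600: state=(2.355, 2.714)
t=3.800: state=(2.399, 2.913)
t=4.000: state=(2.397, 3.135)
t=4.200: state=(2.346, 3.363)
t=4.400: state=(2.251, 3.575)
t=4.600: state=(2.121, 3.750)
t=4.730: state=(2.025, 3.834)
largest grid value and its neighbours: x(3.880)=2.40387, x(3.890)=2.40396, x(3.900)=2.40393
parabola through these three points peaks at t≈3.892 with x≈2.40396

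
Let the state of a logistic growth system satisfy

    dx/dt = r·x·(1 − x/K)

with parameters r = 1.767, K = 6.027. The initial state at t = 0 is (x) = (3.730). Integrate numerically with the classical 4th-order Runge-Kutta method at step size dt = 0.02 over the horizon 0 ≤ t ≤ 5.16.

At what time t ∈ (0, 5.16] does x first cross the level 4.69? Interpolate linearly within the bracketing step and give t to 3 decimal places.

t = 0.436

t=0.000: state=(3.730)
step 1 (dt=0.02): k1=(2.512), k2=(2.501), k3=(2.501), k4=(2.490); state += dt/6·(k1+2k2+2k3+k4)
t=0.020: state=(3.780)
t=0.040: state=(3.830)
t=0.060: state=(3.879)
continuing one RK4 step at a time; state shown every 10 steps (Δt=0.2):
t=0.200: state=(4.207)
t=0.400: state=(4.623)
t=0.420: state=(4.661)
next step: t=0.440: state=(4.698) — x has crossed 4.69
linear interpolation between t=0.420 (4.66058) and t=0.440 (4.69756) → t≈0.436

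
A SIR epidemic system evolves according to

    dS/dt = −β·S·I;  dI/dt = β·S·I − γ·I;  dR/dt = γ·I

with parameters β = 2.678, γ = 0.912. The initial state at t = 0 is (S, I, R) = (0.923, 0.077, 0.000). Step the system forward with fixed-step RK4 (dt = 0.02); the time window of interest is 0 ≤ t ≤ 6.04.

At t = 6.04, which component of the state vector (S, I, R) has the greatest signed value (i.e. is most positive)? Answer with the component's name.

largest component: R

t=0.000: state=(0.923, 0.077, 0.000)
step 1 (dt=0.02): k1=(-0.190, 0.120, 0.070), k2=(-0.193, 0.122, 0.071), k3=(-0.193, 0.122, 0.071), k4=(-0.196, 0.123, 0.072); state += dt/6·(k1+2k2+2k3+k4)
t=0.020: state=(0.919, 0.079, 0.001)
t=0.040: state=(0.915, 0.082, 0.003)
t=0.060: state=(0.911, 0.084, 0.004)
continuing one RK4 step at a time; state shown every 10 steps (Δt=0.2):
t=0.200: state=(0.880, 0.104, 0.016)
t=0.400: state=(0.825, 0.137, 0.038)
t=0.600: state=(0.759, 0.174, 0.067)
t=0.800: state=(0.684, 0.214, 0.102)
t=1.000: state=(0.604, 0.252, 0.145)
t=1.200: state=(0.523, 0.284, 0.194)
t=1.400: state=(0.446, 0.306, 0.247)
t=1.600: state=(0.377, 0.318, 0.305)
t=1.800: state=(0.318, 0.319, 0.363)
t=2.000: state=(0.269, 0.311, 0.420)
t=2.200: state=(0.228, 0.296, 0.476)
t=2.400: state=(0.196, 0.276, 0.528)
t=2.600: state=(0.170, 0.254, 0.576)
t=2.800: state=(0.149, 0.230, 0.621)
t=3.000: state=(0.133, 0.207, 0.660)
t=3.200: state=(0.120, 0.184, 0.696)
t=3.400: state=(0.109, 0.163, 0.728)
t=3.600: state=(0.100, 0.144, 0.756)
t=3.800: state=(0.093, 0.126, 0.780)
t=4.000: state=(0.088, 0.110, 0.802)
t=4.200: state=(0.083, 0.096, 0.821)
t=4.400: state=(0.079, 0.084, 0.837)
t=4.600: state=(0.076, 0.073, 0.851)
t=4.800: state=(0.073, 0.063, 0.864)
t=5.000: state=(0.071, 0.055, 0.875)
t=5.200: state=(0.069, 0.047, 0.884)
t=5.400: state=(0.067, 0.041, 0.892)
t=5.600: state=(0.066, 0.035, 0.899)
t=5.800: state=(0.065, 0.030, 0.905)
t=6.000: state=(0.064, 0.026, 0.910)
t=6.040: state=(0.064, 0.025, 0.911)
compare at T: S=0.064, I=0.025, R=0.911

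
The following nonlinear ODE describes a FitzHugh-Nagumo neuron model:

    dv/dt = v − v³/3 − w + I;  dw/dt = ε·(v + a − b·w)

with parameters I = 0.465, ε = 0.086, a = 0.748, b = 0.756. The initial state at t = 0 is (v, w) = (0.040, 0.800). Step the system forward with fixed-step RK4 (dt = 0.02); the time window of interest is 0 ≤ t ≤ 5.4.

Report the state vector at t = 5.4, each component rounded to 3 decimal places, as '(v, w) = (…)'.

(v, w) = (-1.693, 0.335)

t=0.000: state=(0.040, 0.800)
step 1 (dt=0.02): k1=(-0.295, 0.016), k2=(-0.298, 0.015), k3=(-0.298, 0.015), k4=(-0.301, 0.015); state += dt/6·(k1+2k2+2k3+k4)
t=0.020: state=(0.034, 0.800)
t=0.040: state=(0.028, 0.801)
t=0.060: state=(0.022, 0.801)
continuing one RK4 step at a time; state shown every 10 steps (Δt=0.2):
t=0.200: state=(-0.026, 0.803)
t=0.400: state=(-0.106, 0.804)
t=0.600: state=(-0.204, 0.804)
t=0.800: state=(-0.323, 0.802)
t=1.000: state=(-0.464, 0.797)
t=1.200: state=(-0.628, 0.790)
t=1.400: state=(-0.811, 0.781)
t=1.600: state=(-1.004, 0.768)
t=1.800: state=(-1.193, 0.752)
t=2.000: state=(-1.364, 0.733)
t=2.200: state=(-1.505, 0.712)
t=2.400: state=(-1.610, 0.689)
t=2.600: state=(-1.683, 0.665)
t=2.800: state=(-1.730, 0.640)
t=3.000: state=(-1.757, 0.614)
t=3.200: state=(-1.771, 0.589)
t=3.400: state=(-1.776, 0.564)
t=3.600: state=(-1.775, 0.539)
t=3.800: state=(-1.770, 0.514)
t=4.000: state=(-1.763, 0.490)
t=4.200: state=(-1.755, 0.467)
t=4.400: state=(-1.746, 0.444)
t=4.600: state=(-1.736, 0.421)
t=4.800: state=(-1.725, 0.399)
t=5.000: state=(-1.715, 0.377)
t=5.200: state=(-1.704, 0.356)
t=5.400: state=(-1.693, 0.335)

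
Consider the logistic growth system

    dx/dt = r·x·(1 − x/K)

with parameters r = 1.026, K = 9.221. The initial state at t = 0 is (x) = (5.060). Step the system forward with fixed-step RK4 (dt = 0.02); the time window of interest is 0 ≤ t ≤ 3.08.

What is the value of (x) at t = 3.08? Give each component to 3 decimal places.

(x) = (8.910)

t=0.000: state=(5.060)
step 1 (dt=0.02): k1=(2.343), k2=(2.340), k3=(2.340), k4=(2.338); state += dt/6·(k1+2k2+2k3+k4)
t=0.020: state=(5.107)
t=0.040: state=(5.154)
t=0.060: state=(5.200)
continuing one RK4 step at a time; state shown every 5 steps (Δt=0.1):
t=0.100: state=(5.293)
t=0.200: state=(5.522)
t=0.300: state=(5.747)
t=0.400: state=(5.966)
t=0.500: state=(6.179)
t=0.600: state=(6.384)
t=0.700: state=(6.582)
t=0.800: state=(6.771)
t=0.900: state=(6.951)
t=1.000: state=(7.122)
t=1.100: state=(7.283)
t=1.200: state=(7.436)
t=1.300: state=(7.579)
t=1.400: state=(7.713)
t=1.500: state=(7.838)
t=1.600: state=(7.954)
t=1.700: state=(8.062)
t=1.800: state=(8.162)
t=1.900: state=(8.255)
t=2.000: state=(8.340)
t=2.100: state=(8.418)
t=2.200: state=(8.490)
t=2.300: state=(8.556)
t=2.400: state=(8.617)
t=2.500: state=(8.672)
t=2.600: state=(8.723)
t=2.700: state=(8.769)
t=2.800: state=(8.811)
t=2.900: state=(8.850)
t=3.000: state=(8.885)
t=3.080: state=(8.910)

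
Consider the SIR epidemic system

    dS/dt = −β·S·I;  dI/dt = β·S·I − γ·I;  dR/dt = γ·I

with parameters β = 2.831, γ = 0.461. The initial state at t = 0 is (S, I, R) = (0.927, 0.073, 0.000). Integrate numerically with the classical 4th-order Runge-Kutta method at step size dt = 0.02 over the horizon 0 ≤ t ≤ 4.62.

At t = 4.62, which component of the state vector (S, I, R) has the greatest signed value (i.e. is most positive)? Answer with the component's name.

largest component: R

t=0.000: state=(0.927, 0.073, 0.000)
step 1 (dt=0.02): k1=(-0.192, 0.158, 0.034), k2=(-0.195, 0.161, 0.034), k3=(-0.195, 0.161, 0.034), k4=(-0.199, 0.164, 0.035); state += dt/6·(k1+2k2+2k3+k4)
t=0.020: state=(0.923, 0.076, 0.001)
t=0.040: state=(0.919, 0.080, 0.001)
t=0.060: state=(0.915, 0.083, 0.002)
continuing one RK4 step at a time; state shown every 10 steps (Δt=0.2):
t=0.200: state=(0.880, 0.111, 0.008)
t=0.400: state=(0.815, 0.164, 0.021)
t=0.600: state=(0.729, 0.232, 0.039)
t=0.800: state=(0.626, 0.310, 0.064)
t=1.000: state=(0.513, 0.391, 0.096)
t=1.200: state=(0.403, 0.462, 0.136)
t=1.400: state=(0.305, 0.514, 0.181)
t=1.600: state=(0.226, 0.544, 0.230)
t=1.800: state=(0.165, 0.554, 0.281)
t=2.000: state=(0.121, 0.547, 0.331)
t=2.200: state=(0.089, 0.530, 0.381)
t=2.400: state=(0.067, 0.505, 0.429)
t=2.600: state=(0.050, 0.475, 0.474)
t=2.800: state=(0.039, 0.445, 0.517)
t=3.000: state=(0.030, 0.413, 0.556)
t=3.200: state=(0.024, 0.383, 0.593)
t=3.400: state=(0.020, 0.354, 0.627)
t=3.600: state=(0.016, 0.326, 0.658)
t=3.800: state=(0.014, 0.300, 0.687)
t=4.000: state=(0.012, 0.275, 0.713)
t=4.200: state=(0.010, 0.252, 0.738)
t=4.400: state=(0.009, 0.231, 0.760)
t=4.600: state=(0.008, 0.212, 0.780)
t=4.620: state=(0.008, 0.210, 0.782)
compare at T: S=0.008, I=0.210, R=0.782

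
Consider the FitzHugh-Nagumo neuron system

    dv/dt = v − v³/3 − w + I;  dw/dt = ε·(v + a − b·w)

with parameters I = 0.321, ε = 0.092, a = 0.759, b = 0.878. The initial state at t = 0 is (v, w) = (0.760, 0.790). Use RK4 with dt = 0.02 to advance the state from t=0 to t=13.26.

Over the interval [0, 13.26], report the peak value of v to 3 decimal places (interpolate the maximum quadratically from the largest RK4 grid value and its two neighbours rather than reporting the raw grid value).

t=0.000: state=(0.760, 0.790)
step 1 (dt=0.02): k1=(0.145, 0.076), k2=(0.145, 0.076), k3=(0.145, 0.076), k4=(0.144, 0.076); state += dt/6·(k1+2k2+2k3+k4)
t=0.020: state=(0.763, 0.792)
t=0.040: state=(0.766, 0.793)
t=0.060: state=(0.769, 0.795)
continuing one RK4 step at a time; state shown every 25 steps (Δt=0.5):
t=0.500: state=(0.830, 0.829)
t=1.000: state=(0.890, 0.869)
t=1.500: state=(0.935, 0.910)
t=2.000: state=(0.962, 0.951)
t=2.500: state=(0.970, 0.991)
t=3.000: state=(0.958, 1.030)
t=3.500: state=(0.926, 1.066)
t=4.000: state=(0.874, 1.098)
t=4.500: state=(0.799, 1.127)
t=5.000: state=(0.694, 1.150)
t=5.500: state=(0.545, 1.167)
t=6.000: state=(0.326, 1.175)
t=6.500: state=(-0.018, 1.170)
t=7.000: state=(-0.567, 1.146)
t=7.500: state=(-1.278, 1.093)
t=8.000: state=(-1.776, 1.014)
t=8.500: state=(-1.936, 0.923)
t=9.000: state=(-1.953, 0.833)
t=9.500: state=(-1.934, 0.746)
t=10.000: state=(-1.906, 0.665)
t=10.500: state=(-1.876, 0.587)
t=11.000: state=(-1.847, 0.514)
t=11.500: state=(-1.817, 0.446)
t=12.000: state=(-1.788, 0.381)
t=12.500: state=(-1.759, 0.320)
t=13.000: state=(-1.731, 0.263)
t=13.260: state=(-1.717, 0.235)
largest grid value and its neighbours: v(2.420)=0.96998, v(2.440)=0.97000, v(2.460)=0.96999
parabola through these three points peaks at t≈2.443 with v≈0.97000

max v = 0.970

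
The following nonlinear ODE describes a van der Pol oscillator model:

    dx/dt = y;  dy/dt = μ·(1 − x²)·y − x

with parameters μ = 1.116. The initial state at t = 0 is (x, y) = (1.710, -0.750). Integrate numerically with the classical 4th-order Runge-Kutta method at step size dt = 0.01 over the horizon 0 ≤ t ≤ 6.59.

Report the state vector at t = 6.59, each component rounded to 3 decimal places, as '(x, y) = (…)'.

t=0.000: state=(1.710, -0.750)
step 1 (dt=0.01): k1=(-0.750, -0.100), k2=(-0.750, -0.105), k3=(-0.751, -0.105), k4=(-0.751, -0.111); state += dt/6·(k1+2k2+2k3+k4)
t=0.010: state=(1.702, -0.751)
t=0.020: state=(1.695, -0.752)
t=0.030: state=(1.687, -0.754)
continuing one RK4 step at a time; state shown every 25 steps (Δt=0.25):
t=0.250: state=(1.517, -0.807)
t=0.500: state=(1.302, -0.923)
t=0.750: state=(1.050, -1.108)
t=1.000: state=(0.739, -1.400)
t=1.250: state=(0.336, -1.850)
t=1.500: state=(-0.200, -2.452)
t=1.750: state=(-0.873, -2.826)
t=2.000: state=(-1.524, -2.181)
t=2.250: state=(-1.908, -0.905)
t=2.500: state=(-2.017, -0.064)
t=2.750: state=(-1.979, 0.312)
t=3.000: state=(-1.877, 0.485)
t=3.250: state=(-1.742, 0.594)
t=3.500: state=(-1.581, 0.694)
t=3.750: state=(-1.394, 0.812)
t=4.000: state=(-1.172, 0.972)
t=4.250: state=(-0.901, 1.209)
t=4.500: state=(-0.557, 1.569)
t=4.750: state=(-0.102, 2.098)
t=5.000: state=(0.497, 2.674)
t=5.250: state=(1.186, 2.658)
t=5.500: state=(1.732, 1.585)
t=5.750: state=(1.976, 0.450)
t=6.000: state=(2.004, -0.144)
t=6.250: state=(1.931, -0.404)
t=6.500: state=(1.812, -0.539)
t=6.590: state=(1.762, -0.577)

(x, y) = (1.762, -0.577)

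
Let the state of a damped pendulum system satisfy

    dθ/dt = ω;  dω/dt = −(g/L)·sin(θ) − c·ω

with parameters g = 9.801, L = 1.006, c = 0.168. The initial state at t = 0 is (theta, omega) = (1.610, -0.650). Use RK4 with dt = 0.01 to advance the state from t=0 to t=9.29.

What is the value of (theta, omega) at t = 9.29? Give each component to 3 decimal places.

t=0.000: state=(1.610, -0.650)
step 1 (dt=0.01): k1=(-0.650, -9.626), k2=(-0.698, -9.619), k3=(-0.698, -9.619), k4=(-0.746, -9.612); state += dt/6·(k1+2k2+2k3+k4)
t=0.010: state=(1.603, -0.746)
t=0.020: state=(1.595, -0.842)
t=0.030: state=(1.586, -0.938)
continuing one RK4 step at a time; state shown every 50 steps (Δt=0.5):
t=0.500: state=(0.204, -4.327)
t=1.000: state=(-1.390, -1.128)
t=1.500: state=(-0.776, 3.335)
t=2.000: state=(0.993, 2.394)
t=2.500: state=(1.041, -2.153)
t=3.000: state=(-0.574, -3.061)
t=3.500: state=(-1.108, 1.117)
t=4.000: state=(0.215, 3.215)
t=4.500: state=(1.064, -0.284)
t=5.000: state=(0.055, -3.046)
t=5.500: state=(-0.964, -0.351)
t=6.000: state=(-0.244, 2.725)
t=6.500: state=(0.841, 0.810)
t=7.000: state=(0.366, -2.357)
t=7.500: state=(-0.715, -1.119)
t=8.000: state=(-0.438, 1.997)
t=8.500: state=(0.598, 1.311)
t=9.000: state=(0.476, -1.669)
t=9.290: state=(-0.111, -2.105)

(theta, omega) = (-0.111, -2.105)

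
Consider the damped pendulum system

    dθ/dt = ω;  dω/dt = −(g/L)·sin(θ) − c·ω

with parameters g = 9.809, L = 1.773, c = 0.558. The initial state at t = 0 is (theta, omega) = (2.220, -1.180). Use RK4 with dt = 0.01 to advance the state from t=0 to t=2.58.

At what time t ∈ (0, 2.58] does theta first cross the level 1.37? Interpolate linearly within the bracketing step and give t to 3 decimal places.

t=0.000: state=(2.220, -1.180)
step 1 (dt=0.01): k1=(-1.180, -3.749), k2=(-1.199, -3.758), k3=(-1.199, -3.758), k4=(-1.218, -3.767); state += dt/6·(k1+2k2+2k3+k4)
t=0.010: state=(2.208, -1.218)
t=0.020: state=(2.196, -1.255)
t=0.030: state=(2.183, -1.293)
continuing one RK4 step at a time; state shown every 10 steps (Δt=0.1):
t=0.100: state=(2.083, -1.565)
t=0.200: state=(1.906, -1.969)
t=0.300: state=(1.689, -2.385)
t=0.400: state=(1.430, -2.792)
t=0.420: state=(1.373, -2.870)
next step: t=0.430: state=(1.344, -2.908) — theta has crossed 1.37
linear interpolation between t=0.420 (1.37300) and t=0.430 (1.34412) → t≈0.421

t = 0.421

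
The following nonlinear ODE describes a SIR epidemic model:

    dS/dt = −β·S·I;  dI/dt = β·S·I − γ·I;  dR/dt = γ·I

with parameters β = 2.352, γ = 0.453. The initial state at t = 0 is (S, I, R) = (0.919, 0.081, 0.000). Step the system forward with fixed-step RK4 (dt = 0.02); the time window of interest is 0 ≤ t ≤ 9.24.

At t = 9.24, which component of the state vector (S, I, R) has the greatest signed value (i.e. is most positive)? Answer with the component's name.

largest component: R

t=0.000: state=(0.919, 0.081, 0.000)
step 1 (dt=0.02): k1=(-0.175, 0.138, 0.037), k2=(-0.178, 0.140, 0.037), k3=(-0.178, 0.140, 0.037), k4=(-0.180, 0.142, 0.038); state += dt/6·(k1+2k2+2k3+k4)
t=0.020: state=(0.915, 0.084, 0.001)
t=0.040: state=(0.912, 0.087, 0.002)
t=0.060: state=(0.908, 0.090, 0.002)
continuing one RK4 step at a time; state shown every 25 steps (Δt=0.5):
t=0.500: state=(0.794, 0.178, 0.028)
t=1.000: state=(0.593, 0.323, 0.084)
t=1.500: state=(0.373, 0.453, 0.173)
t=2.000: state=(0.211, 0.506, 0.284)
t=2.500: state=(0.117, 0.486, 0.397)
t=3.000: state=(0.068, 0.431, 0.501)
t=3.500: state=(0.043, 0.366, 0.591)
t=4.000: state=(0.029, 0.304, 0.667)
t=4.500: state=(0.021, 0.249, 0.730)
t=5.000: state=(0.016, 0.203, 0.781)
t=5.500: state=(0.013, 0.165, 0.822)
t=6.000: state=(0.011, 0.133, 0.856)
t=6.500: state=(0.009, 0.107, 0.883)
t=7.000: state=(0.008, 0.087, 0.905)
t=7.500: state=(0.008, 0.070, 0.923)
t=8.000: state=(0.007, 0.056, 0.937)
t=8.500: state=(0.007, 0.045, 0.948)
t=9.000: state=(0.006, 0.036, 0.957)
t=9.240: state=(0.006, 0.033, 0.961)
compare at T: S=0.006, I=0.033, R=0.961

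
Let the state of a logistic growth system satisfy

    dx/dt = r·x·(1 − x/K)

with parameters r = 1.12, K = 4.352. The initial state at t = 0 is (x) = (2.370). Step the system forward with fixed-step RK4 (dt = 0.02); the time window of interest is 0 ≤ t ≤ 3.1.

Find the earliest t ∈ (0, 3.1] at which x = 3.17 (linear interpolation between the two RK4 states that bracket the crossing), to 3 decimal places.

t = 0.721

t=0.000: state=(2.370)
step 1 (dt=0.02): k1=(1.209), k2=(1.208), k3=(1.208), k4=(1.206); state += dt/6·(k1+2k2+2k3+k4)
t=0.020: state=(2.394)
t=0.040: state=(2.418)
t=0.060: state=(2.442)
continuing one RK4 step at a time; state shown every 10 steps (Δt=0.2):
t=0.200: state=(2.608)
t=0.400: state=(2.836)
t=0.600: state=(3.050)
t=0.720: state=(3.169)
next step: t=0.740: state=(3.188) — x has crossed 3.17
linear interpolation between t=0.720 (3.16885) and t=0.740 (3.18804) → t≈0.721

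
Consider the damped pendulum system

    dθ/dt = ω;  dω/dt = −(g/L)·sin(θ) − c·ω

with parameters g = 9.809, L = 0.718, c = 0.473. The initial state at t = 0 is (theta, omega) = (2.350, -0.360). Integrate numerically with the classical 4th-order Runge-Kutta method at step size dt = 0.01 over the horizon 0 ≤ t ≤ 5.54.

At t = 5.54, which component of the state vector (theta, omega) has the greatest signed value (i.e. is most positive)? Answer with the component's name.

t=0.000: state=(2.350, -0.360)
step 1 (dt=0.01): k1=(-0.360, -9.550), k2=(-0.408, -9.544), k3=(-0.408, -9.547), k4=(-0.455, -9.543); state += dt/6·(k1+2k2+2k3+k4)
t=0.010: state=(2.346, -0.455)
t=0.020: state=(2.341, -0.551)
t=0.030: state=(2.335, -0.646)
continuing one RK4 step at a time; state shown every 20 steps (Δt=0.2):
t=0.200: state=(2.083, -2.354)
t=0.400: state=(1.385, -4.646)
t=0.600: state=(0.277, -6.081)
t=0.800: state=(-0.852, -4.757)
t=1.000: state=(-1.524, -1.907)
t=1.200: state=(-1.624, 0.868)
t=1.400: state=(-1.195, 3.356)
t=1.600: state=(-0.345, 4.847)
t=1.800: state=(0.585, 4.055)
t=2.000: state=(1.168, 1.642)
t=2.200: state=(1.231, -0.974)
t=2.400: state=(0.807, -3.133)
t=2.600: state=(0.068, -3.948)
t=2.800: state=(-0.637, -2.813)
t=3.000: state=(-0.986, -0.608)
t=3.200: state=(-0.881, 1.596)
t=3.400: state=(-0.398, 3.035)
t=3.600: state=(0.230, 2.961)
t=3.800: state=(0.690, 1.481)
t=4.000: state=(0.791, -0.475)
t=4.200: state=(0.524, -2.071)
t=4.400: state=(0.034, -2.608)
t=4.600: state=(-0.428, -1.824)
t=4.800: state=(-0.644, -0.269)
t=5.000: state=(-0.538, 1.260)
t=5.200: state=(-0.186, 2.093)
t=5.400: state=(0.225, 1.834)
t=5.540: state=(0.434, 1.102)
compare at T: theta=0.434, omega=1.102

largest component: omega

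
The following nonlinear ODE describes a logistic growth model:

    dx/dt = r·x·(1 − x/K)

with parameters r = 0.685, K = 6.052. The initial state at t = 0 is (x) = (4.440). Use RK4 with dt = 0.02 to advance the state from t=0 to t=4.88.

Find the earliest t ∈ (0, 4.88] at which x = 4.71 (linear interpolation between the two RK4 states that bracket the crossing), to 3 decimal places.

t=0.000: state=(4.440)
step 1 (dt=0.02): k1=(0.810), k2=(0.808), k3=(0.808), k4=(0.805); state += dt/6·(k1+2k2+2k3+k4)
t=0.020: state=(4.456)
t=0.040: state=(4.472)
t=0.060: state=(4.488)
continuing one RK4 step at a time; state shown every 10 steps (Δt=0.2):
t=0.200: state=(4.597)
t=0.340: state=(4.700)
next step: t=0.360: state=(4.714) — x has crossed 4.71
linear interpolation between t=0.340 (4.70011) and t=0.360 (4.71444) → t≈0.354

t = 0.354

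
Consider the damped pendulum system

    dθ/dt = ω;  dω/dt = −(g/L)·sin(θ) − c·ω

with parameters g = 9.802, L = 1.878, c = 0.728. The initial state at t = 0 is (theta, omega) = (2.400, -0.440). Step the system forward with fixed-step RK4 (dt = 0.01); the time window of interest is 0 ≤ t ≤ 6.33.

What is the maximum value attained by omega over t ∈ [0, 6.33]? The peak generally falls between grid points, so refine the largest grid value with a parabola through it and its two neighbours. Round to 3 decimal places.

max omega = 1.908

t=0.000: state=(2.400, -0.440)
step 1 (dt=0.01): k1=(-0.440, -3.205), k2=(-0.456, -3.202), k3=(-0.456, -3.202), k4=(-0.472, -3.199); state += dt/6·(k1+2k2+2k3+k4)
t=0.010: state=(2.395, -0.472)
t=0.020: state=(2.391, -0.504)
t=0.030: state=(2.385, -0.536)
continuing one RK4 step at a time; state shown every 25 steps (Δt=0.25):
t=0.250: state=(2.190, -1.248)
t=0.500: state=(1.770, -2.121)
t=0.750: state=(1.133, -2.934)
t=1.000: state=(0.347, -3.224)
t=1.250: state=(-0.403, -2.627)
t=1.500: state=(-0.917, -1.436)
t=1.750: state=(-1.115, -0.167)
t=2.000: state=(-1.016, 0.916)
t=2.250: state=(-0.685, 1.664)
t=2.500: state=(-0.226, 1.906)
t=2.750: state=(0.220, 1.576)
t=3.000: state=(0.529, 0.858)
t=3.250: state=(0.640, 0.038)
t=3.500: state=(0.559, -0.654)
t=3.750: state=(0.337, -1.066)
t=4.000: state=(0.056, -1.117)
t=4.250: state=(-0.194, -0.838)
t=4.500: state=(-0.347, -0.366)
t=4.750: state=(-0.375, 0.128)
t=5.000: state=(-0.293, 0.505)
t=5.250: state=(-0.140, 0.678)
t=5.500: state=(0.028, 0.628)
t=5.750: state=(0.159, 0.404)
t=6.000: state=(0.223, 0.101)
t=6.250: state=(0.212, -0.180)
t=6.330: state=(0.195, -0.252)
largest grid value and its neighbours: omega(2.470)=1.90783, omega(2.480)=1.90807, omega(2.490)=1.90734
parabola through these three points peaks at t≈2.477 with omega≈1.90810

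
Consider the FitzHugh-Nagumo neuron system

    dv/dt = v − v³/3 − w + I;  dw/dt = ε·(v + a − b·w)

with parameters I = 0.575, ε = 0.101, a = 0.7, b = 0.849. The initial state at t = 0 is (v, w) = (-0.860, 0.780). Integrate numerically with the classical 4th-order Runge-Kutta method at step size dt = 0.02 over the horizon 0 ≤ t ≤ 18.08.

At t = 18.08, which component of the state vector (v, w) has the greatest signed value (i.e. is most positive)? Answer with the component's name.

t=0.000: state=(-0.860, 0.780)
step 1 (dt=0.02): k1=(-0.853, -0.083), k2=(-0.854, -0.084), k3=(-0.854, -0.084), k4=(-0.856, -0.085); state += dt/6·(k1+2k2+2k3+k4)
t=0.020: state=(-0.877, 0.778)
t=0.040: state=(-0.894, 0.777)
t=0.060: state=(-0.911, 0.775)
continuing one RK4 step at a time; state shown every 50 steps (Δt=1):
t=1.000: state=(-1.557, 0.662)
t=2.000: state=(-1.701, 0.515)
t=3.000: state=(-1.660, 0.377)
t=4.000: state=(-1.592, 0.256)
t=5.000: state=(-1.520, 0.153)
t=6.000: state=(-1.447, 0.064)
t=7.000: state=(-1.373, -0.010)
t=8.000: state=(-1.298, -0.070)
t=9.000: state=(-1.220, -0.119)
t=10.000: state=(-1.139, -0.155)
t=11.000: state=(-1.051, -0.181)
t=12.000: state=(-0.953, -0.195)
t=13.000: state=(-0.836, -0.198)
t=14.000: state=(-0.680, -0.188)
t=15.000: state=(-0.434, -0.159)
t=16.000: state=(0.063, -0.099)
t=17.000: state=(1.118, 0.030)
t=18.000: state=(1.802, 0.246)
t=18.080: state=(1.815, 0.265)
compare at T: v=1.815, w=0.265

largest component: v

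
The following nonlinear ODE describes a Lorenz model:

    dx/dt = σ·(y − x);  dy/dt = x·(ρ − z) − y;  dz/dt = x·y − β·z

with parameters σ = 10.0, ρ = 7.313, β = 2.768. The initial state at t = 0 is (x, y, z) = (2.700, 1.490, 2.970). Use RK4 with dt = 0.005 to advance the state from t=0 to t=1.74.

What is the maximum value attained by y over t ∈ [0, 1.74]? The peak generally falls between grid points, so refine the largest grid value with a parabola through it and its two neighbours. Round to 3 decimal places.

max y = 6.117

t=0.000: state=(2.700, 1.490, 2.970)
step 1 (dt=0.005): k1=(-12.100, 10.236, -4.198), k2=(-11.542, 10.107, -4.146), k3=(-11.559, 10.113, -4.145), k4=(-11.016, 9.989, -4.093); state += dt/6·(k1+2k2+2k3+k4)
t=0.005: state=(2.642, 1.541, 2.949)
t=0.010: state=(2.590, 1.590, 2.929)
t=0.015: state=(2.542, 1.638, 2.909)
continuing one RK4 step at a time; state shown every 20 steps (Δt=0.1):
t=0.100: state=(2.268, 2.369, 2.656)
t=0.200: state=(2.642, 3.227, 2.611)
t=0.300: state=(3.369, 4.215, 2.963)
t=0.400: state=(4.287, 5.245, 3.850)
t=0.500: state=(5.194, 5.990, 5.292)
t=0.600: state=(5.755, 6.027, 6.951)
t=0.700: state=(5.685, 5.284, 8.141)
t=0.800: state=(5.048, 4.248, 8.407)
t=0.900: state=(4.228, 3.449, 7.911)
t=1.000: state=(3.569, 3.048, 7.082)
t=1.100: state=(3.196, 2.968, 6.243)
t=1.200: state=(3.095, 3.111, 5.559)
t=1.300: state=(3.210, 3.414, 5.109)
t=1.400: state=(3.486, 3.826, 4.932)
t=1.500: state=(3.869, 4.282, 5.048)
t=1.600: state=(4.284, 4.684, 5.436)
t=1.700: state=(4.634, 4.916, 6.009)
t=1.740: state=(4.732, 4.940, 6.254)
largest grid value and its neighbours: y(0.550)=6.11593, y(0.555)=6.11692, y(0.560)=6.11572
parabola through these three points peaks at t≈0.555 with y≈6.11693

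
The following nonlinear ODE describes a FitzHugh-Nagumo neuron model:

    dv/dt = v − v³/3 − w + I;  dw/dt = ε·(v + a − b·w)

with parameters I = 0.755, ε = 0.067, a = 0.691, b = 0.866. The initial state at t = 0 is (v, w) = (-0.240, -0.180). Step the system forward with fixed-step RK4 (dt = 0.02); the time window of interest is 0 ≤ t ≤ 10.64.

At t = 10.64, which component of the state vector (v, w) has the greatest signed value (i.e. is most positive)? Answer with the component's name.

largest component: v

t=0.000: state=(-0.240, -0.180)
step 1 (dt=0.02): k1=(0.700, 0.041), k2=(0.706, 0.041), k3=(0.706, 0.041), k4=(0.712, 0.042); state += dt/6·(k1+2k2+2k3+k4)
t=0.020: state=(-0.226, -0.179)
t=0.040: state=(-0.212, -0.178)
t=0.060: state=(-0.197, -0.177)
continuing one RK4 step at a time; state shown every 25 steps (Δt=0.5):
t=0.500: state=(0.204, -0.153)
t=1.000: state=(0.875, -0.109)
t=1.500: state=(1.568, -0.042)
t=2.000: state=(1.902, 0.041)
t=2.500: state=(1.976, 0.127)
t=3.000: state=(1.971, 0.211)
t=3.500: state=(1.948, 0.293)
t=4.000: state=(1.920, 0.371)
t=4.500: state=(1.892, 0.446)
t=5.000: state=(1.864, 0.518)
t=5.500: state=(1.835, 0.587)
t=6.000: state=(1.807, 0.653)
t=6.500: state=(1.778, 0.717)
t=7.000: state=(1.749, 0.777)
t=7.500: state=(1.721, 0.835)
t=8.000: state=(1.692, 0.890)
t=8.500: state=(1.663, 0.943)
t=9.000: state=(1.634, 0.993)
t=9.500: state=(1.605, 1.041)
t=10.000: state=(1.575, 1.087)
t=10.500: state=(1.545, 1.130)
t=10.640: state=(1.537, 1.142)
compare at T: v=1.537, w=1.142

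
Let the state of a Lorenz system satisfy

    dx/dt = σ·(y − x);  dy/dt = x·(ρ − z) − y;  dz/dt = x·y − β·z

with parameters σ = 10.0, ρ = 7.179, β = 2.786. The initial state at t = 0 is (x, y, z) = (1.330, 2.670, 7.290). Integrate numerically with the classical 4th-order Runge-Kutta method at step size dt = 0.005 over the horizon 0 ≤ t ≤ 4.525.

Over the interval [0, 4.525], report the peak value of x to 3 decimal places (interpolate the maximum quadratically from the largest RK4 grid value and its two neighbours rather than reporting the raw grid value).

max x = 5.075

t=0.000: state=(1.330, 2.670, 7.290)
step 1 (dt=0.005): k1=(13.400, -2.818, -16.759), k2=(12.995, -2.757, -16.562), k3=(13.006, -2.758, -16.566), k4=(12.612, -2.696, -16.374); state += dt/6·(k1+2k2+2k3+k4)
t=0.005: state=(1.395, 2.656, 7.207)
t=0.010: state=(1.456, 2.643, 7.126)
t=0.015: state=(1.514, 2.631, 7.047)
continuing one RK4 step at a time; state shown every 40 steps (Δt=0.2):
t=0.200: state=(2.417, 2.674, 4.999)
t=0.400: state=(3.090, 3.542, 4.177)
t=0.600: state=(4.169, 4.743, 4.768)
t=0.800: state=(5.024, 5.207, 6.422)
t=1.000: state=(4.766, 4.387, 7.364)
t=1.200: state=(3.945, 3.599, 6.805)
t=1.400: state=(3.560, 3.524, 5.877)
t=1.600: state=(3.738, 3.927, 5.432)
t=1.800: state=(4.190, 4.415, 5.681)
t=2.000: state=(4.495, 4.549, 6.301)
t=2.200: state=(4.394, 4.260, 6.635)
t=2.400: state=(4.091, 3.954, 6.445)
t=2.600: state=(3.927, 3.907, 6.077)
t=2.800: state=(3.995, 4.072, 5.895)
t=3.000: state=(4.174, 4.260, 6.001)
t=3.200: state=(4.284, 4.300, 6.235)
t=3.400: state=(4.242, 4.191, 6.354)
t=3.600: state=(4.128, 4.076, 6.282)
t=3.800: state=(4.065, 4.057, 6.139)
t=4.000: state=(4.092, 4.122, 6.070)
t=4.200: state=(4.161, 4.193, 6.114)
t=4.400: state=(4.201, 4.206, 6.203)
t=4.525: state=(4.196, 4.183, 6.239)
largest grid value and its neighbours: x(0.850)=5.07434, x(0.855)=5.07475, x(0.860)=5.07432
parabola through these three points peaks at t≈0.855 with x≈5.07475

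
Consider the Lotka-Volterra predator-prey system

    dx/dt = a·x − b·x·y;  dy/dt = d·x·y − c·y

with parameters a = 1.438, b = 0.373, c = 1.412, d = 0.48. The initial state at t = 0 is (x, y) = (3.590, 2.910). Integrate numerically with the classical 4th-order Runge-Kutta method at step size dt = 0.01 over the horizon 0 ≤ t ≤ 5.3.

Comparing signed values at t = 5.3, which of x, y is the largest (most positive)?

largest component: y

t=0.000: state=(3.590, 2.910)
step 1 (dt=0.01): k1=(1.266, 0.906), k2=(1.262, 0.916), k3=(1.262, 0.916), k4=(1.258, 0.926); state += dt/6·(k1+2k2+2k3+k4)
t=0.010: state=(3.603, 2.919)
t=0.020: state=(3.615, 2.929)
t=0.030: state=(3.628, 2.938)
continuing one RK4 step at a time; state shown every 20 steps (Δt=0.2):
t=0.200: state=(3.822, 3.133)
t=0.400: state=(3.990, 3.439)
t=0.600: state=(4.060, 3.819)
t=0.800: state=(4.007, 4.246)
t=1.000: state=(3.830, 4.668)
t=1.200: state=(3.556, 5.020)
t=1.400: state=(3.230, 5.243)
t=1.600: state=(2.902, 5.305)
t=1.800: state=(2.612, 5.210)
t=2.000: state=(2.379, 4.989)
t=2.200: state=(2.210, 4.686)
t=2.400: state=(2.104, 4.344)
t=2.600: state=(2.055, 3.997)
t=2.800: state=(2.059, 3.670)
t=3.000: state=(2.111, 3.379)
t=3.200: state=(2.208, 3.133)
t=3.400: state=(2.348, 2.939)
t=3.600: state=(2.528, 2.799)
t=3.800: state=(2.745, 2.717)
t=4.000: state=(2.991, 2.698)
t=4.200: state=(3.257, 2.745)
t=4.400: state=(3.524, 2.866)
t=4.600: state=(3.767, 3.067)
t=4.800: state=(3.955, 3.352)
t=5.000: state=(4.053, 3.715)
t=5.200: state=(4.033, 4.133)
t=5.300: state=(3.975, 4.350)
compare at T: x=3.975, y=4.350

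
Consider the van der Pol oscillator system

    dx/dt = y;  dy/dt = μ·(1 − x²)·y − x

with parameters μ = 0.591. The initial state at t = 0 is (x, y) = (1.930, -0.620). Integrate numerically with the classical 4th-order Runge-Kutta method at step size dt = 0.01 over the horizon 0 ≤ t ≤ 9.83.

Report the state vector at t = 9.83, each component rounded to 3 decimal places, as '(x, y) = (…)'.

(x, y) = (-1.757, 0.740)

t=0.000: state=(1.930, -0.620)
step 1 (dt=0.01): k1=(-0.620, -0.932), k2=(-0.625, -0.925), k3=(-0.625, -0.925), k4=(-0.629, -0.919); state += dt/6·(k1+2k2+2k3+k4)
t=0.010: state=(1.924, -0.629)
t=0.020: state=(1.917, -0.638)
t=0.030: state=(1.911, -0.647)
continuing one RK4 step at a time; state shown every 50 steps (Δt=0.5):
t=0.500: state=(1.519, -1.008)
t=1.000: state=(0.914, -1.442)
t=1.500: state=(0.044, -2.058)
t=2.000: state=(-1.080, -2.219)
t=2.500: state=(-1.887, -0.849)
t=3.000: state=(-1.986, 0.304)
t=3.500: state=(-1.692, 0.819)
t=4.000: state=(-1.185, 1.219)
t=4.500: state=(-0.447, 1.764)
t=5.000: state=(0.586, 2.295)
t=5.500: state=(1.621, 1.539)
t=6.000: state=(2.003, 0.083)
t=6.500: state=(1.841, -0.633)
t=7.000: state=(1.419, -1.040)
t=7.500: state=(0.789, -1.508)
t=8.000: state=(-0.119, -2.128)
t=8.500: state=(-1.235, -2.078)
t=9.000: state=(-1.931, -0.620)
t=9.500: state=(-1.950, 0.402)
t=9.830: state=(-1.757, 0.740)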